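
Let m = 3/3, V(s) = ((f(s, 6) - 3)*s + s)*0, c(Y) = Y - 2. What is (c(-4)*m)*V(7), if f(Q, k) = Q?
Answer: 0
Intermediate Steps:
c(Y) = -2 + Y
V(s) = 0 (V(s) = ((s - 3)*s + s)*0 = ((-3 + s)*s + s)*0 = (s*(-3 + s) + s)*0 = (s + s*(-3 + s))*0 = 0)
m = 1 (m = 3*(⅓) = 1)
(c(-4)*m)*V(7) = ((-2 - 4)*1)*0 = -6*1*0 = -6*0 = 0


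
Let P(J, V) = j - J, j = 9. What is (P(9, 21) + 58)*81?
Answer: 4698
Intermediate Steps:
P(J, V) = 9 - J
(P(9, 21) + 58)*81 = ((9 - 1*9) + 58)*81 = ((9 - 9) + 58)*81 = (0 + 58)*81 = 58*81 = 4698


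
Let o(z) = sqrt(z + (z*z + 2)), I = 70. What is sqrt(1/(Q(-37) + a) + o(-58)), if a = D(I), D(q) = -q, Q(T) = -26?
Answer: sqrt(-6 + 1152*sqrt(827))/24 ≈ 7.5832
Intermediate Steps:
a = -70 (a = -1*70 = -70)
o(z) = sqrt(2 + z + z**2) (o(z) = sqrt(z + (z**2 + 2)) = sqrt(z + (2 + z**2)) = sqrt(2 + z + z**2))
sqrt(1/(Q(-37) + a) + o(-58)) = sqrt(1/(-26 - 70) + sqrt(2 - 58 + (-58)**2)) = sqrt(1/(-96) + sqrt(2 - 58 + 3364)) = sqrt(-1/96 + sqrt(3308)) = sqrt(-1/96 + 2*sqrt(827))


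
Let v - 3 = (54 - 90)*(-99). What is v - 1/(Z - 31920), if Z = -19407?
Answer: 183083410/51327 ≈ 3567.0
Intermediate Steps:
v = 3567 (v = 3 + (54 - 90)*(-99) = 3 - 36*(-99) = 3 + 3564 = 3567)
v - 1/(Z - 31920) = 3567 - 1/(-19407 - 31920) = 3567 - 1/(-51327) = 3567 - 1*(-1/51327) = 3567 + 1/51327 = 183083410/51327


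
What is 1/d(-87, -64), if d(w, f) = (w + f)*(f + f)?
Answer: 1/19328 ≈ 5.1738e-5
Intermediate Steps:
d(w, f) = 2*f*(f + w) (d(w, f) = (f + w)*(2*f) = 2*f*(f + w))
1/d(-87, -64) = 1/(2*(-64)*(-64 - 87)) = 1/(2*(-64)*(-151)) = 1/19328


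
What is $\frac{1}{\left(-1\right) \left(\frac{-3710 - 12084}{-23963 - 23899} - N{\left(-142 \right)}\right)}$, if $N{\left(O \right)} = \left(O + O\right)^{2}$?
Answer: $\frac{23931}{1930170839} \approx 1.2398 \cdot 10^{-5}$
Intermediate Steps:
$N{\left(O \right)} = 4 O^{2}$ ($N{\left(O \right)} = \left(2 O\right)^{2} = 4 O^{2}$)
$\frac{1}{\left(-1\right) \left(\frac{-3710 - 12084}{-23963 - 23899} - N{\left(-142 \right)}\right)} = \frac{1}{\left(-1\right) \left(\frac{-3710 - 12084}{-23963 - 23899} - 4 \left(-142\right)^{2}\right)} = \frac{1}{\left(-1\right) \left(- \frac{15794}{-47862} - 4 \cdot 20164\right)} = \frac{1}{\left(-1\right) \left(\left(-15794\right) \left(- \frac{1}{47862}\right) - 80656\right)} = \frac{1}{\left(-1\right) \left(\frac{7897}{23931} - 80656\right)} = \frac{1}{\left(-1\right) \left(- \frac{1930170839}{23931}\right)} = \frac{1}{\frac{1930170839}{23931}} = \frac{23931}{1930170839}$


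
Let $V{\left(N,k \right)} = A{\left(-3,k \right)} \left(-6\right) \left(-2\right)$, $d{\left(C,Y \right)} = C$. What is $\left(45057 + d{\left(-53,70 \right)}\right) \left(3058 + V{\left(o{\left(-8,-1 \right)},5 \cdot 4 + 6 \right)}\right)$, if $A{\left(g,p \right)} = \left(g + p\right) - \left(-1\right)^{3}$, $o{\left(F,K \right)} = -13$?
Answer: $150583384$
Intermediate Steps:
$A{\left(g,p \right)} = 1 + g + p$ ($A{\left(g,p \right)} = \left(g + p\right) - -1 = \left(g + p\right) + 1 = 1 + g + p$)
$V{\left(N,k \right)} = -24 + 12 k$ ($V{\left(N,k \right)} = \left(1 - 3 + k\right) \left(-6\right) \left(-2\right) = \left(-2 + k\right) \left(-6\right) \left(-2\right) = \left(12 - 6 k\right) \left(-2\right) = -24 + 12 k$)
$\left(45057 + d{\left(-53,70 \right)}\right) \left(3058 + V{\left(o{\left(-8,-1 \right)},5 \cdot 4 + 6 \right)}\right) = \left(45057 - 53\right) \left(3058 - \left(24 - 12 \left(5 \cdot 4 + 6\right)\right)\right) = 45004 \left(3058 - \left(24 - 12 \left(20 + 6\right)\right)\right) = 45004 \left(3058 + \left(-24 + 12 \cdot 26\right)\right) = 45004 \left(3058 + \left(-24 + 312\right)\right) = 45004 \left(3058 + 288\right) = 45004 \cdot 3346 = 150583384$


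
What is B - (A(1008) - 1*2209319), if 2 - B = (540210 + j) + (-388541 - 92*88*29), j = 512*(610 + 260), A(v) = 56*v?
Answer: 1790548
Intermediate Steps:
j = 445440 (j = 512*870 = 445440)
B = -362323 (B = 2 - ((540210 + 445440) + (-388541 - 92*88*29)) = 2 - (985650 + (-388541 - 8096*29)) = 2 - (985650 + (-388541 - 234784)) = 2 - (985650 - 623325) = 2 - 1*362325 = 2 - 362325 = -362323)
B - (A(1008) - 1*2209319) = -362323 - (56*1008 - 1*2209319) = -362323 - (56448 - 2209319) = -362323 - 1*(-2152871) = -362323 + 2152871 = 1790548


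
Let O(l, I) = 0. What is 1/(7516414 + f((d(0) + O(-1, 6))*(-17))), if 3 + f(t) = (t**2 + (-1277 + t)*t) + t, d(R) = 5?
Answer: 1/7639321 ≈ 1.3090e-7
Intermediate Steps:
f(t) = -3 + t + t**2 + t*(-1277 + t) (f(t) = -3 + ((t**2 + (-1277 + t)*t) + t) = -3 + ((t**2 + t*(-1277 + t)) + t) = -3 + (t + t**2 + t*(-1277 + t)) = -3 + t + t**2 + t*(-1277 + t))
1/(7516414 + f((d(0) + O(-1, 6))*(-17))) = 1/(7516414 + (-3 - 1276*(5 + 0)*(-17) + 2*((5 + 0)*(-17))**2)) = 1/(7516414 + (-3 - 6380*(-17) + 2*(5*(-17))**2)) = 1/(7516414 + (-3 - 1276*(-85) + 2*(-85)**2)) = 1/(7516414 + (-3 + 108460 + 2*7225)) = 1/(7516414 + (-3 + 108460 + 14450)) = 1/(7516414 + 122907) = 1/7639321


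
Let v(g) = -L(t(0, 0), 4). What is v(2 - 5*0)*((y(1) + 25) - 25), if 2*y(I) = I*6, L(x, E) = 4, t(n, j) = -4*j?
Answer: -12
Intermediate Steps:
y(I) = 3*I (y(I) = (I*6)/2 = (6*I)/2 = 3*I)
v(g) = -4 (v(g) = -1*4 = -4)
v(2 - 5*0)*((y(1) + 25) - 25) = -4*((3*1 + 25) - 25) = -4*((3 + 25) - 25) = -4*(28 - 25) = -4*3 = -12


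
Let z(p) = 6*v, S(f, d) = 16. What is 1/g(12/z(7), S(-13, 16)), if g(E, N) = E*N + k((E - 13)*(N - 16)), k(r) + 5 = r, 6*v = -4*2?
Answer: -1/29 ≈ -0.034483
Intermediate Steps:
v = -4/3 (v = (-4*2)/6 = (1/6)*(-8) = -4/3 ≈ -1.3333)
k(r) = -5 + r
z(p) = -8 (z(p) = 6*(-4/3) = -8)
g(E, N) = -5 + E*N + (-16 + N)*(-13 + E) (g(E, N) = E*N + (-5 + (E - 13)*(N - 16)) = E*N + (-5 + (-13 + E)*(-16 + N)) = E*N + (-5 + (-16 + N)*(-13 + E)) = -5 + E*N + (-16 + N)*(-13 + E))
1/g(12/z(7), S(-13, 16)) = 1/(203 - 192/(-8) - 13*16 + 2*(12/(-8))*16) = 1/(203 - 192*(-1)/8 - 208 + 2*(12*(-1/8))*16) = 1/(203 - 16*(-3/2) - 208 + 2*(-3/2)*16) = 1/(203 + 24 - 208 - 48) = 1/(-29) = -1/29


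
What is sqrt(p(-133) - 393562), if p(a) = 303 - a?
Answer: I*sqrt(393126) ≈ 627.0*I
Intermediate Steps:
sqrt(p(-133) - 393562) = sqrt((303 - 1*(-133)) - 393562) = sqrt((303 + 133) - 393562) = sqrt(436 - 393562) = sqrt(-393126) = I*sqrt(393126)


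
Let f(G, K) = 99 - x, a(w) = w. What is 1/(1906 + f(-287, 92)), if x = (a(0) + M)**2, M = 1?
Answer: 1/2004 ≈ 0.00049900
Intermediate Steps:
x = 1 (x = (0 + 1)**2 = 1**2 = 1)
f(G, K) = 98 (f(G, K) = 99 - 1*1 = 99 - 1 = 98)
1/(1906 + f(-287, 92)) = 1/(1906 + 98) = 1/2004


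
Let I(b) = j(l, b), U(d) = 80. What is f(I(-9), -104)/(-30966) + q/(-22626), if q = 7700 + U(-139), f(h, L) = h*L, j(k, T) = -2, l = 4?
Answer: -1574498/4491261 ≈ -0.35057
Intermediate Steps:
I(b) = -2
f(h, L) = L*h
q = 7780 (q = 7700 + 80 = 7780)
f(I(-9), -104)/(-30966) + q/(-22626) = -104*(-2)/(-30966) + 7780/(-22626) = 208*(-1/30966) + 7780*(-1/22626) = -8/1191 - 3890/11313 = -1574498/4491261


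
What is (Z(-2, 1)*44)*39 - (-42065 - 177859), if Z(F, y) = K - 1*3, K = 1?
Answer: 216492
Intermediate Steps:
Z(F, y) = -2 (Z(F, y) = 1 - 1*3 = 1 - 3 = -2)
(Z(-2, 1)*44)*39 - (-42065 - 177859) = -2*44*39 - (-42065 - 177859) = -88*39 - 1*(-219924) = -3432 + 219924 = 216492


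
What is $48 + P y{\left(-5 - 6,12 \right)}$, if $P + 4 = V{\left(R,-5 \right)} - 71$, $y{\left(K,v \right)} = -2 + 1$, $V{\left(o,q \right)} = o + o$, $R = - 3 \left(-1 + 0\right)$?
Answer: $117$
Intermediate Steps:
$R = 3$ ($R = \left(-3\right) \left(-1\right) = 3$)
$V{\left(o,q \right)} = 2 o$
$y{\left(K,v \right)} = -1$
$P = -69$ ($P = -4 + \left(2 \cdot 3 - 71\right) = -4 + \left(6 - 71\right) = -4 - 65 = -69$)
$48 + P y{\left(-5 - 6,12 \right)} = 48 - -69 = 48 + 69 = 117$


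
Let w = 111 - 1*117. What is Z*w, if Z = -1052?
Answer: 6312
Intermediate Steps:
w = -6 (w = 111 - 117 = -6)
Z*w = -1052*(-6) = 6312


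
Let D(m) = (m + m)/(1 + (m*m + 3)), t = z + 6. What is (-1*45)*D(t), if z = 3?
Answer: -162/17 ≈ -9.5294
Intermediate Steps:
t = 9 (t = 3 + 6 = 9)
D(m) = 2*m/(4 + m²) (D(m) = (2*m)/(1 + (m² + 3)) = (2*m)/(1 + (3 + m²)) = (2*m)/(4 + m²) = 2*m/(4 + m²))
(-1*45)*D(t) = (-1*45)*(2*9/(4 + 9²)) = -90*9/(4 + 81) = -90*9/85 = -45*18/85 = -162/17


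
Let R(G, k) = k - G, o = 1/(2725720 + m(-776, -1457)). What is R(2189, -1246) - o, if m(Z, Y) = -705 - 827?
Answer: -9357585781/2724188 ≈ -3435.0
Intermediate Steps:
m(Z, Y) = -1532
o = 1/2724188 (o = 1/(2725720 - 1532) = 1/2724188 ≈ 3.6708e-7)
R(2189, -1246) - o = (-1246 - 1*2189) - 1*1/2724188 = (-1246 - 2189) - 1/2724188 = -3435 - 1/2724188 = -9357585781/2724188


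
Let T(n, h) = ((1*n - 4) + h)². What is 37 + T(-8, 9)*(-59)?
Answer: -494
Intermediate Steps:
T(n, h) = (-4 + h + n)² (T(n, h) = ((n - 4) + h)² = ((-4 + n) + h)² = (-4 + h + n)²)
37 + T(-8, 9)*(-59) = 37 + (-4 + 9 - 8)²*(-59) = 37 + (-3)²*(-59) = 37 + 9*(-59) = 37 - 531 = -494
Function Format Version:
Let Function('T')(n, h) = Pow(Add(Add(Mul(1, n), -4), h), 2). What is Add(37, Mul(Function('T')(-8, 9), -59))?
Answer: -494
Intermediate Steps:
Function('T')(n, h) = Pow(Add(-4, h, n), 2) (Function('T')(n, h) = Pow(Add(Add(n, -4), h), 2) = Pow(Add(Add(-4, n), h), 2) = Pow(Add(-4, h, n), 2))
Add(37, Mul(Function('T')(-8, 9), -59)) = Add(37, Mul(Pow(Add(-4, 9, -8), 2), -59)) = Add(37, Mul(Pow(-3, 2), -59)) = Add(37, Mul(9, -59)) = Add(37, -531) = -494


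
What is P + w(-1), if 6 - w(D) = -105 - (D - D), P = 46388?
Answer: 46499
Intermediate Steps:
w(D) = 111 (w(D) = 6 - (-105 - (D - D)) = 6 - (-105 - 1*0) = 6 - (-105 + 0) = 6 - 1*(-105) = 6 + 105 = 111)
P + w(-1) = 46388 + 111 = 46499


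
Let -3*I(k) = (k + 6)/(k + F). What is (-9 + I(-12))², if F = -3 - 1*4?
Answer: 29929/361 ≈ 82.906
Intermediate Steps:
F = -7 (F = -3 - 4 = -7)
I(k) = -(6 + k)/(3*(-7 + k)) (I(k) = -(k + 6)/(3*(k - 7)) = -(6 + k)/(3*(-7 + k)))
(-9 + I(-12))² = (-9 + (-6 - 1*(-12))/(3*(-7 - 12)))² = (-9 + (⅓)*(-6 + 12)/(-19))² = (-9 + (⅓)*(-1/19)*6)² = (-9 - 2/19)² = (-173/19)² = 29929/361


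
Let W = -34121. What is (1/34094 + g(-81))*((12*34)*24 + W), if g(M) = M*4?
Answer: 268749203695/34094 ≈ 7.8826e+6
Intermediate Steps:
g(M) = 4*M
(1/34094 + g(-81))*((12*34)*24 + W) = (1/34094 + 4*(-81))*((12*34)*24 - 34121) = (1/34094 - 324)*(408*24 - 34121) = -11046455*(9792 - 34121)/34094 = -11046455/34094*(-24329) = 268749203695/34094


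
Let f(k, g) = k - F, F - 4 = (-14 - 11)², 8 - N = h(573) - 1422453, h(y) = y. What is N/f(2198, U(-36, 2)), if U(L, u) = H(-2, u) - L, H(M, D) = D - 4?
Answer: 1421888/1569 ≈ 906.24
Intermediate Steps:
H(M, D) = -4 + D
U(L, u) = -4 + u - L (U(L, u) = (-4 + u) - L = -4 + u - L)
N = 1421888 (N = 8 - (573 - 1422453) = 8 - 1*(-1421880) = 8 + 1421880 = 1421888)
F = 629 (F = 4 + (-14 - 11)² = 4 + (-25)² = 4 + 625 = 629)
f(k, g) = -629 + k (f(k, g) = k - 1*629 = k - 629 = -629 + k)
N/f(2198, U(-36, 2)) = 1421888/(-629 + 2198) = 1421888/1569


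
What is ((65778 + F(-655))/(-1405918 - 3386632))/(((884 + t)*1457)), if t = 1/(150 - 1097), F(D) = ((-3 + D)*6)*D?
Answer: -418529491/974264053586075 ≈ -4.2959e-7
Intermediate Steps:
F(D) = D*(-18 + 6*D) (F(D) = (-18 + 6*D)*D = D*(-18 + 6*D))
t = -1/947 (t = 1/(-947) = -1/947 ≈ -0.0010560)
((65778 + F(-655))/(-1405918 - 3386632))/(((884 + t)*1457)) = ((65778 + 6*(-655)*(-3 - 655))/(-1405918 - 3386632))/(((884 - 1/947)*1457)) = ((65778 + 6*(-655)*(-658))/(-4792550))/(((837147/947)*1457)) = ((65778 + 2585940)*(-1/4792550))/(1219723179/947) = (2651718*(-1/4792550))*(947/1219723179) = -1325859/2396275*947/1219723179 = -418529491/974264053586075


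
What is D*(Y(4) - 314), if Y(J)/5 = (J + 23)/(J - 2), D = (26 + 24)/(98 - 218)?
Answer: 2465/24 ≈ 102.71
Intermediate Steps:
D = -5/12 (D = 50/(-120) = 50*(-1/120) = -5/12 ≈ -0.41667)
Y(J) = 5*(23 + J)/(-2 + J) (Y(J) = 5*((J + 23)/(J - 2)) = 5*((23 + J)/(-2 + J)) = 5*(23 + J)/(-2 + J))
D*(Y(4) - 314) = -5*(5*(23 + 4)/(-2 + 4) - 314)/12 = -5*(5*27/2 - 314)/12 = -5*(5*(½)*27 - 314)/12 = -5*(135/2 - 314)/12 = -5/12*(-493/2) = 2465/24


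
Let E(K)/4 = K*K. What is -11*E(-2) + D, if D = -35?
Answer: -211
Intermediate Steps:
E(K) = 4*K² (E(K) = 4*(K*K) = 4*K²)
-11*E(-2) + D = -44*(-2)² - 35 = -44*4 - 35 = -11*16 - 35 = -176 - 35 = -211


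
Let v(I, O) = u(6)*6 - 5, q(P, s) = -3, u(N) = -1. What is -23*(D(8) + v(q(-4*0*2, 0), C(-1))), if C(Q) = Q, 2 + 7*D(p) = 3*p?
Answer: 1265/7 ≈ 180.71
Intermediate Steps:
D(p) = -2/7 + 3*p/7 (D(p) = -2/7 + (3*p)/7 = -2/7 + 3*p/7)
v(I, O) = -11 (v(I, O) = -1*6 - 5 = -6 - 5 = -11)
-23*(D(8) + v(q(-4*0*2, 0), C(-1))) = -23*((-2/7 + (3/7)*8) - 11) = -23*((-2/7 + 24/7) - 11) = -23*(22/7 - 11) = -23*(-55/7) = 1265/7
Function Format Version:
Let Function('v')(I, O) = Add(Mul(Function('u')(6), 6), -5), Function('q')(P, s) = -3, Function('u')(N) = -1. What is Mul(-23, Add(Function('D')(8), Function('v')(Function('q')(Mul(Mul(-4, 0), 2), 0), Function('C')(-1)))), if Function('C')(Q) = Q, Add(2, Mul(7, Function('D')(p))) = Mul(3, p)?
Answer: Rational(1265, 7) ≈ 180.71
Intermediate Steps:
Function('D')(p) = Add(Rational(-2, 7), Mul(Rational(3, 7), p)) (Function('D')(p) = Add(Rational(-2, 7), Mul(Rational(1, 7), Mul(3, p))) = Add(Rational(-2, 7), Mul(Rational(3, 7), p)))
Function('v')(I, O) = -11 (Function('v')(I, O) = Add(Mul(-1, 6), -5) = Add(-6, -5) = -11)
Mul(-23, Add(Function('D')(8), Function('v')(Function('q')(Mul(Mul(-4, 0), 2), 0), Function('C')(-1)))) = Mul(-23, Add(Add(Rational(-2, 7), Mul(Rational(3, 7), 8)), -11)) = Mul(-23, Add(Add(Rational(-2, 7), Rational(24, 7)), -11)) = Mul(-23, Add(Rational(22, 7), -11)) = Mul(-23, Rational(-55, 7)) = Rational(1265, 7)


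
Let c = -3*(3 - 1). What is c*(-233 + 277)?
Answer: -264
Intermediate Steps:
c = -6 (c = -3*2 = -6)
c*(-233 + 277) = -6*(-233 + 277) = -6*44 = -264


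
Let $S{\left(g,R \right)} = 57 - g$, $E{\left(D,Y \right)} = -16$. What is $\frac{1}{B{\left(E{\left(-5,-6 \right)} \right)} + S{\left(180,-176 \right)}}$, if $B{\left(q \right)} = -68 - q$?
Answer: $- \frac{1}{175} \approx -0.0057143$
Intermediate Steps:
$\frac{1}{B{\left(E{\left(-5,-6 \right)} \right)} + S{\left(180,-176 \right)}} = \frac{1}{\left(-68 - -16\right) + \left(57 - 180\right)} = \frac{1}{\left(-68 + 16\right) + \left(57 - 180\right)} = \frac{1}{-52 - 123} = \frac{1}{-175} = - \frac{1}{175}$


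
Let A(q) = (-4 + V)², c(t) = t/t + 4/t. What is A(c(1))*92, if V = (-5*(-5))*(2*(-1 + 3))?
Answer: 847872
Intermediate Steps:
c(t) = 1 + 4/t
V = 100 (V = 25*(2*2) = 25*4 = 100)
A(q) = 9216 (A(q) = (-4 + 100)² = 96² = 9216)
A(c(1))*92 = 9216*92 = 847872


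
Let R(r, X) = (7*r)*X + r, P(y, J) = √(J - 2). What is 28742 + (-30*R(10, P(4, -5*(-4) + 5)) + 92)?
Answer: 28534 - 2100*√23 ≈ 18463.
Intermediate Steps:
P(y, J) = √(-2 + J)
R(r, X) = r + 7*X*r (R(r, X) = 7*X*r + r = r + 7*X*r)
28742 + (-30*R(10, P(4, -5*(-4) + 5)) + 92) = 28742 + (-300*(1 + 7*√(-2 + (-5*(-4) + 5))) + 92) = 28742 + (-300*(1 + 7*√(-2 + (20 + 5))) + 92) = 28742 + (-300*(1 + 7*√(-2 + 25)) + 92) = 28742 + (-300*(1 + 7*√23) + 92) = 28742 + (-30*(10 + 70*√23) + 92) = 28742 + ((-300 - 2100*√23) + 92) = 28742 + (-208 - 2100*√23) = 28534 - 2100*√23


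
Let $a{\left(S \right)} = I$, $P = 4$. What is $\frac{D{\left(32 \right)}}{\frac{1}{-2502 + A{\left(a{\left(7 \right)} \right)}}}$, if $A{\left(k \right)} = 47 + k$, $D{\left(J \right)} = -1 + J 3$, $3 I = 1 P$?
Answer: $- \frac{699295}{3} \approx -2.331 \cdot 10^{5}$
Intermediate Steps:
$I = \frac{4}{3}$ ($I = \frac{1 \cdot 4}{3} = \frac{1}{3} \cdot 4 = \frac{4}{3} \approx 1.3333$)
$D{\left(J \right)} = -1 + 3 J$
$a{\left(S \right)} = \frac{4}{3}$
$\frac{D{\left(32 \right)}}{\frac{1}{-2502 + A{\left(a{\left(7 \right)} \right)}}} = \frac{-1 + 3 \cdot 32}{\frac{1}{-2502 + \left(47 + \frac{4}{3}\right)}} = \frac{-1 + 96}{\frac{1}{-2502 + \frac{145}{3}}} = \frac{95}{\frac{1}{- \frac{7361}{3}}} = \frac{95}{- \frac{3}{7361}} = 95 \left(- \frac{7361}{3}\right) = - \frac{699295}{3}$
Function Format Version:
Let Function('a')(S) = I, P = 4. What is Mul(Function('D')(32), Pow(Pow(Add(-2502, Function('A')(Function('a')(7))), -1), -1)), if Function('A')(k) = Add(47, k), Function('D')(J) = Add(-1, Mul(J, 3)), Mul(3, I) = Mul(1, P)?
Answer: Rational(-699295, 3) ≈ -2.3310e+5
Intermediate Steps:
I = Rational(4, 3) (I = Mul(Rational(1, 3), Mul(1, 4)) = Mul(Rational(1, 3), 4) = Rational(4, 3) ≈ 1.3333)
Function('D')(J) = Add(-1, Mul(3, J))
Function('a')(S) = Rational(4, 3)
Mul(Function('D')(32), Pow(Pow(Add(-2502, Function('A')(Function('a')(7))), -1), -1)) = Mul(Add(-1, Mul(3, 32)), Pow(Pow(Add(-2502, Add(47, Rational(4, 3))), -1), -1)) = Mul(Add(-1, 96), Pow(Pow(Add(-2502, Rational(145, 3)), -1), -1)) = Mul(95, Pow(Pow(Rational(-7361, 3), -1), -1)) = Mul(95, Pow(Rational(-3, 7361), -1)) = Mul(95, Rational(-7361, 3)) = Rational(-699295, 3)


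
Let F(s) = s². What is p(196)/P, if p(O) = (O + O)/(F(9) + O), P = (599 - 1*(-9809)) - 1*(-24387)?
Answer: 392/9638215 ≈ 4.0671e-5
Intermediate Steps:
P = 34795 (P = (599 + 9809) + 24387 = 10408 + 24387 = 34795)
p(O) = 2*O/(81 + O) (p(O) = (O + O)/(9² + O) = (2*O)/(81 + O) = 2*O/(81 + O))
p(196)/P = (2*196/(81 + 196))/34795 = (2*196/277)*(1/34795) = (2*196*(1/277))*(1/34795) = (392/277)*(1/34795) = 392/9638215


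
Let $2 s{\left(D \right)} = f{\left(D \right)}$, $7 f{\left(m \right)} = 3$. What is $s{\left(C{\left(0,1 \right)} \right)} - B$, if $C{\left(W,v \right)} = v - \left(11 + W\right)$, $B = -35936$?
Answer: $\frac{503107}{14} \approx 35936.0$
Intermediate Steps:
$f{\left(m \right)} = \frac{3}{7}$ ($f{\left(m \right)} = \frac{1}{7} \cdot 3 = \frac{3}{7}$)
$C{\left(W,v \right)} = -11 + v - W$
$s{\left(D \right)} = \frac{3}{14}$ ($s{\left(D \right)} = \frac{1}{2} \cdot \frac{3}{7} = \frac{3}{14}$)
$s{\left(C{\left(0,1 \right)} \right)} - B = \frac{3}{14} - -35936 = \frac{3}{14} + 35936 = \frac{503107}{14}$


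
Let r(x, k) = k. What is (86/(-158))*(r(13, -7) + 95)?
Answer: -3784/79 ≈ -47.899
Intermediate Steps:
(86/(-158))*(r(13, -7) + 95) = (86/(-158))*(-7 + 95) = (86*(-1/158))*88 = -43/79*88 = -3784/79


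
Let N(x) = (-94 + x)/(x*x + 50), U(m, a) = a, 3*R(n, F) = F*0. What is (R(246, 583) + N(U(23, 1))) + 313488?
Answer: 5329265/17 ≈ 3.1349e+5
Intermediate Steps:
R(n, F) = 0 (R(n, F) = (F*0)/3 = (1/3)*0 = 0)
N(x) = (-94 + x)/(50 + x**2) (N(x) = (-94 + x)/(x**2 + 50) = (-94 + x)/(50 + x**2))
(R(246, 583) + N(U(23, 1))) + 313488 = (0 + (-94 + 1)/(50 + 1**2)) + 313488 = (0 - 93/(50 + 1)) + 313488 = (0 - 93/51) + 313488 = (0 + (1/51)*(-93)) + 313488 = (0 - 31/17) + 313488 = -31/17 + 313488 = 5329265/17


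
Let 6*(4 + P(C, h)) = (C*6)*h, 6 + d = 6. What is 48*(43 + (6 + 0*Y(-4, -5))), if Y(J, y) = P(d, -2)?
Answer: 2352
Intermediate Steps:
d = 0 (d = -6 + 6 = 0)
P(C, h) = -4 + C*h (P(C, h) = -4 + ((C*6)*h)/6 = -4 + ((6*C)*h)/6 = -4 + (6*C*h)/6 = -4 + C*h)
Y(J, y) = -4 (Y(J, y) = -4 + 0*(-2) = -4 + 0 = -4)
48*(43 + (6 + 0*Y(-4, -5))) = 48*(43 + (6 + 0*(-4))) = 48*(43 + (6 + 0)) = 48*(43 + 6) = 48*49 = 2352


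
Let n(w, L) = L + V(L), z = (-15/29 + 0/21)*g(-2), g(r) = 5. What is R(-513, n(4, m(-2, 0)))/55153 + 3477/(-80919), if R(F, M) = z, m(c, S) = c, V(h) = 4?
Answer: -1855770458/43141614201 ≈ -0.043016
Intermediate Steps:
z = -75/29 (z = (-15/29 + 0/21)*5 = (-15*1/29 + 0*(1/21))*5 = (-15/29 + 0)*5 = -15/29*5 = -75/29 ≈ -2.5862)
n(w, L) = 4 + L (n(w, L) = L + 4 = 4 + L)
R(F, M) = -75/29
R(-513, n(4, m(-2, 0)))/55153 + 3477/(-80919) = -75/29/55153 + 3477/(-80919) = -75/29*1/55153 + 3477*(-1/80919) = -75/1599437 - 1159/26973 = -1855770458/43141614201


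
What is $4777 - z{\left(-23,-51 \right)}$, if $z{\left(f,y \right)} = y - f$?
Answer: $4805$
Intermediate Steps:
$4777 - z{\left(-23,-51 \right)} = 4777 - \left(-51 - -23\right) = 4777 - \left(-51 + 23\right) = 4777 - -28 = 4777 + 28 = 4805$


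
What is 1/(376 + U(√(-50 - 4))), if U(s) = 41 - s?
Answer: 139/57981 + I*√6/57981 ≈ 0.0023973 + 4.2246e-5*I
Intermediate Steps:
1/(376 + U(√(-50 - 4))) = 1/(376 + (41 - √(-50 - 4))) = 1/(376 + (41 - √(-54))) = 1/(376 + (41 - 3*I*√6)) = 1/(417 - 3*I*√6)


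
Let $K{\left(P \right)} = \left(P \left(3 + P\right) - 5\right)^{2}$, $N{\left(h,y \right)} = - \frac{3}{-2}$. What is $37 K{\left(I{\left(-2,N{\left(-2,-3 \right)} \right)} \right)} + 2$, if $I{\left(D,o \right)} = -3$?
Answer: $927$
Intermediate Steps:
$N{\left(h,y \right)} = \frac{3}{2}$ ($N{\left(h,y \right)} = \left(-3\right) \left(- \frac{1}{2}\right) = \frac{3}{2}$)
$K{\left(P \right)} = \left(-5 + P \left(3 + P\right)\right)^{2}$
$37 K{\left(I{\left(-2,N{\left(-2,-3 \right)} \right)} \right)} + 2 = 37 \left(-5 + \left(-3\right)^{2} + 3 \left(-3\right)\right)^{2} + 2 = 37 \left(-5 + 9 - 9\right)^{2} + 2 = 37 \left(-5\right)^{2} + 2 = 37 \cdot 25 + 2 = 925 + 2 = 927$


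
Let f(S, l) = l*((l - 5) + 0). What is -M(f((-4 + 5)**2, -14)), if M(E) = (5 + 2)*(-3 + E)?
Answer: -1841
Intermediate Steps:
f(S, l) = l*(-5 + l) (f(S, l) = l*((-5 + l) + 0) = l*(-5 + l))
M(E) = -21 + 7*E (M(E) = 7*(-3 + E) = -21 + 7*E)
-M(f((-4 + 5)**2, -14)) = -(-21 + 7*(-14*(-5 - 14))) = -(-21 + 7*(-14*(-19))) = -(-21 + 7*266) = -(-21 + 1862) = -1*1841 = -1841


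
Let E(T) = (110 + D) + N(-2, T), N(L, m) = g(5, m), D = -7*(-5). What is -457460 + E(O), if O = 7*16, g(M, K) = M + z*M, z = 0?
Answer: -457310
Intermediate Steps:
D = 35
g(M, K) = M (g(M, K) = M + 0*M = M + 0 = M)
N(L, m) = 5
O = 112
E(T) = 150 (E(T) = (110 + 35) + 5 = 145 + 5 = 150)
-457460 + E(O) = -457460 + 150 = -457310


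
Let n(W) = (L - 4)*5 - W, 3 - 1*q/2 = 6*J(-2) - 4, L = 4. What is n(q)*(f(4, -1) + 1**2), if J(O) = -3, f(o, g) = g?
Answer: 0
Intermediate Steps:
q = 50 (q = 6 - 2*(6*(-3) - 4) = 6 - 2*(-18 - 4) = 6 - 2*(-22) = 6 + 44 = 50)
n(W) = -W (n(W) = (4 - 4)*5 - W = 0*5 - W = 0 - W = -W)
n(q)*(f(4, -1) + 1**2) = (-1*50)*(-1 + 1**2) = -50*(-1 + 1) = -50*0 = 0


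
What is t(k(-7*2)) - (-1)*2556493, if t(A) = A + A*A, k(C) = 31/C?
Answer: 501073155/196 ≈ 2.5565e+6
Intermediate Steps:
t(A) = A + A**2
t(k(-7*2)) - (-1)*2556493 = (31/((-7*2)))*(1 + 31/((-7*2))) - (-1)*2556493 = (31/(-14))*(1 + 31/(-14)) - 1*(-2556493) = (31*(-1/14))*(1 + 31*(-1/14)) + 2556493 = -31*(1 - 31/14)/14 + 2556493 = -31/14*(-17/14) + 2556493 = 527/196 + 2556493 = 501073155/196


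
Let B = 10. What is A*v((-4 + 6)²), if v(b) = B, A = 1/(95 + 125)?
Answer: 1/22 ≈ 0.045455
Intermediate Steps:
A = 1/220 ≈ 0.0045455
v(b) = 10
A*v((-4 + 6)²) = (1/220)*10 = 1/22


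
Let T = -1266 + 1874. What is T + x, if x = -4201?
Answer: -3593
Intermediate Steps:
T = 608
T + x = 608 - 4201 = -3593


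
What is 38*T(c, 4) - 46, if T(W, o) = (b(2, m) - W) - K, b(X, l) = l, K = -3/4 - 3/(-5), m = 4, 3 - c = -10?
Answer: -3823/10 ≈ -382.30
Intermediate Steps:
c = 13 (c = 3 - 1*(-10) = 3 + 10 = 13)
K = -3/20 (K = -3*¼ - 3*(-⅕) = -¾ + ⅗ = -3/20 ≈ -0.15000)
T(W, o) = 83/20 - W (T(W, o) = (4 - W) - 1*(-3/20) = (4 - W) + 3/20 = 83/20 - W)
38*T(c, 4) - 46 = 38*(83/20 - 1*13) - 46 = 38*(83/20 - 13) - 46 = 38*(-177/20) - 46 = -3363/10 - 46 = -3823/10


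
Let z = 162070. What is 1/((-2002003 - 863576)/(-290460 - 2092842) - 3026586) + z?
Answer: 389684652005126736/2404421867131 ≈ 1.6207e+5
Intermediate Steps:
1/((-2002003 - 863576)/(-290460 - 2092842) - 3026586) + z = 1/((-2002003 - 863576)/(-290460 - 2092842) - 3026586) + 162070 = 1/(-2865579/(-2383302) - 3026586) + 162070 = 1/(-2865579*(-1/2383302) - 3026586) + 162070 = 1/(955193/794434 - 3026586) + 162070 = 1/(-2404421867131/794434) + 162070 = -794434/2404421867131 + 162070 = 389684652005126736/2404421867131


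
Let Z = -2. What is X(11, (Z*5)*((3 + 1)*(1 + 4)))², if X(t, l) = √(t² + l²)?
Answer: 40121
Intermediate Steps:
X(t, l) = √(l² + t²)
X(11, (Z*5)*((3 + 1)*(1 + 4)))² = (√(((-2*5)*((3 + 1)*(1 + 4)))² + 11²))² = (√((-40*5)² + 121))² = (√((-10*20)² + 121))² = (√((-200)² + 121))² = (√(40000 + 121))² = (√40121)² = 40121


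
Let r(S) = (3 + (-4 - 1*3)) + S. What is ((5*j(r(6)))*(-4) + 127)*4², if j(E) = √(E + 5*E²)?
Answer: 2032 - 320*√22 ≈ 531.07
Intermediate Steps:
r(S) = -4 + S (r(S) = (3 + (-4 - 3)) + S = (3 - 7) + S = -4 + S)
((5*j(r(6)))*(-4) + 127)*4² = ((5*√((-4 + 6)*(1 + 5*(-4 + 6))))*(-4) + 127)*4² = ((5*√(2*(1 + 5*2)))*(-4) + 127)*16 = ((5*√(2*(1 + 10)))*(-4) + 127)*16 = ((5*√(2*11))*(-4) + 127)*16 = ((5*√22)*(-4) + 127)*16 = (-20*√22 + 127)*16 = (127 - 20*√22)*16 = 2032 - 320*√22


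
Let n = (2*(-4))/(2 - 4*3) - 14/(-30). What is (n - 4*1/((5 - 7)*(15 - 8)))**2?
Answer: 26569/11025 ≈ 2.4099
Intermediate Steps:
n = 19/15 (n = -8/(2 - 12) - 14*(-1/30) = -8/(-10) + 7/15 = -8*(-1/10) + 7/15 = 4/5 + 7/15 = 19/15 ≈ 1.2667)
(n - 4*1/((5 - 7)*(15 - 8)))**2 = (19/15 - 4*1/((5 - 7)*(15 - 8)))**2 = (19/15 - 4/(7*(-2)))**2 = (19/15 - 4/(-14))**2 = (19/15 - 4*(-1/14))**2 = (19/15 + 2/7)**2 = (163/105)**2 = 26569/11025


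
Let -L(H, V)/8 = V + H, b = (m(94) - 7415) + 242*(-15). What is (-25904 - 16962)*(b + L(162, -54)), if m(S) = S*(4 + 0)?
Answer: 494373578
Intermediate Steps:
m(S) = 4*S (m(S) = S*4 = 4*S)
b = -10669 (b = (4*94 - 7415) + 242*(-15) = (376 - 7415) - 3630 = -7039 - 3630 = -10669)
L(H, V) = -8*H - 8*V (L(H, V) = -8*(V + H) = -8*(H + V) = -8*H - 8*V)
(-25904 - 16962)*(b + L(162, -54)) = (-25904 - 16962)*(-10669 + (-8*162 - 8*(-54))) = -42866*(-10669 + (-1296 + 432)) = -42866*(-10669 - 864) = -42866*(-11533) = 494373578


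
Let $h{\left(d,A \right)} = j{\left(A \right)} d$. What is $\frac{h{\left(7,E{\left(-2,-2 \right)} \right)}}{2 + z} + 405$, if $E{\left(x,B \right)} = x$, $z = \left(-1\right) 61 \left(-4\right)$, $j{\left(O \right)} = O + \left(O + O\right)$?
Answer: $\frac{16598}{41} \approx 404.83$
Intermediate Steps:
$j{\left(O \right)} = 3 O$ ($j{\left(O \right)} = O + 2 O = 3 O$)
$z = 244$ ($z = \left(-61\right) \left(-4\right) = 244$)
$h{\left(d,A \right)} = 3 A d$
$\frac{h{\left(7,E{\left(-2,-2 \right)} \right)}}{2 + z} + 405 = \frac{3 \left(-2\right) 7}{2 + 244} + 405 = - \frac{42}{246} + 405 = \left(-42\right) \frac{1}{246} + 405 = - \frac{7}{41} + 405 = \frac{16598}{41}$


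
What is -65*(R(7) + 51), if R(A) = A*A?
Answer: -6500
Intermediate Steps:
R(A) = A**2
-65*(R(7) + 51) = -65*(7**2 + 51) = -65*(49 + 51) = -65*100 = -6500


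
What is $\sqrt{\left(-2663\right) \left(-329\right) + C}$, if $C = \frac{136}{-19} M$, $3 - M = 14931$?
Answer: $\frac{\sqrt{354855799}}{19} \approx 991.45$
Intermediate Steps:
$M = -14928$ ($M = 3 - 14931 = -14928$)
$C = \frac{2030208}{19}$ ($C = \frac{136}{-19} \left(-14928\right) = 136 \left(- \frac{1}{19}\right) \left(-14928\right) = \left(- \frac{136}{19}\right) \left(-14928\right) = \frac{2030208}{19} \approx 1.0685 \cdot 10^{5}$)
$\sqrt{\left(-2663\right) \left(-329\right) + C} = \sqrt{\left(-2663\right) \left(-329\right) + \frac{2030208}{19}} = \sqrt{876127 + \frac{2030208}{19}} = \sqrt{\frac{18676621}{19}} = \frac{\sqrt{354855799}}{19}$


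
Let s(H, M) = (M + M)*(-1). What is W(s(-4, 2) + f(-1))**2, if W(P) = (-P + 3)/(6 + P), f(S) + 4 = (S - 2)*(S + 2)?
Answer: 196/25 ≈ 7.8400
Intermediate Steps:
f(S) = -4 + (-2 + S)*(2 + S) (f(S) = -4 + (S - 2)*(S + 2) = -4 + (-2 + S)*(2 + S))
s(H, M) = -2*M (s(H, M) = (2*M)*(-1) = -2*M)
W(P) = (3 - P)/(6 + P)
W(s(-4, 2) + f(-1))**2 = ((3 - (-2*2 + (-8 + (-1)**2)))/(6 + (-2*2 + (-8 + (-1)**2))))**2 = ((3 - (-4 + (-8 + 1)))/(6 + (-4 + (-8 + 1))))**2 = ((3 - (-4 - 7))/(6 + (-4 - 7)))**2 = ((3 - 1*(-11))/(6 - 11))**2 = ((3 + 11)/(-5))**2 = (-1/5*14)**2 = (-14/5)**2 = 196/25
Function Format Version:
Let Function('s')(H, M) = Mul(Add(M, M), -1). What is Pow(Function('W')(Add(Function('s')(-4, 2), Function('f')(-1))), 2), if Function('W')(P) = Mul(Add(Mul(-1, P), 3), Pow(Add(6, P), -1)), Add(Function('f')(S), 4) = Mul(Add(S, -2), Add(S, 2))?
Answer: Rational(196, 25) ≈ 7.8400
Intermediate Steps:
Function('f')(S) = Add(-4, Mul(Add(-2, S), Add(2, S))) (Function('f')(S) = Add(-4, Mul(Add(S, -2), Add(S, 2))) = Add(-4, Mul(Add(-2, S), Add(2, S))))
Function('s')(H, M) = Mul(-2, M) (Function('s')(H, M) = Mul(Mul(2, M), -1) = Mul(-2, M))
Function('W')(P) = Mul(Pow(Add(6, P), -1), Add(3, Mul(-1, P))) (Function('W')(P) = Mul(Add(3, Mul(-1, P)), Pow(Add(6, P), -1)) = Mul(Pow(Add(6, P), -1), Add(3, Mul(-1, P))))
Pow(Function('W')(Add(Function('s')(-4, 2), Function('f')(-1))), 2) = Pow(Mul(Pow(Add(6, Add(Mul(-2, 2), Add(-8, Pow(-1, 2)))), -1), Add(3, Mul(-1, Add(Mul(-2, 2), Add(-8, Pow(-1, 2)))))), 2) = Pow(Mul(Pow(Add(6, Add(-4, Add(-8, 1))), -1), Add(3, Mul(-1, Add(-4, Add(-8, 1))))), 2) = Pow(Mul(Pow(Add(6, Add(-4, -7)), -1), Add(3, Mul(-1, Add(-4, -7)))), 2) = Pow(Mul(Pow(Add(6, -11), -1), Add(3, Mul(-1, -11))), 2) = Pow(Mul(Pow(-5, -1), Add(3, 11)), 2) = Pow(Mul(Rational(-1, 5), 14), 2) = Pow(Rational(-14, 5), 2) = Rational(196, 25)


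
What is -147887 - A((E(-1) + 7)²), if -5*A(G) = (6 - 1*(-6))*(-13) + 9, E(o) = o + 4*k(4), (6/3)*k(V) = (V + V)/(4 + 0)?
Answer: -739582/5 ≈ -1.4792e+5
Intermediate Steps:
k(V) = V/4 (k(V) = ((V + V)/(4 + 0))/2 = ((2*V)/4)/2 = ((2*V)*(¼))/2 = (V/2)/2 = V/4)
E(o) = 4 + o (E(o) = o + 4*((¼)*4) = o + 4*1 = o + 4 = 4 + o)
A(G) = 147/5 (A(G) = -((6 - 1*(-6))*(-13) + 9)/5 = -((6 + 6)*(-13) + 9)/5 = -(12*(-13) + 9)/5 = -(-156 + 9)/5 = -⅕*(-147) = 147/5)
-147887 - A((E(-1) + 7)²) = -147887 - 1*147/5 = -147887 - 147/5 = -739582/5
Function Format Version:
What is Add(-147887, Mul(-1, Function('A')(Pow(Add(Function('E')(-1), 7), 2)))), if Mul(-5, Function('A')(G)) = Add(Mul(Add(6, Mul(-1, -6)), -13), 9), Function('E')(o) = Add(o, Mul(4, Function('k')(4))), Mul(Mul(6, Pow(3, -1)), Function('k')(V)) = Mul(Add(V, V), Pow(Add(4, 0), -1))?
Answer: Rational(-739582, 5) ≈ -1.4792e+5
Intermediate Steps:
Function('k')(V) = Mul(Rational(1, 4), V) (Function('k')(V) = Mul(Rational(1, 2), Mul(Add(V, V), Pow(Add(4, 0), -1))) = Mul(Rational(1, 2), Mul(Mul(2, V), Pow(4, -1))) = Mul(Rational(1, 2), Mul(Mul(2, V), Rational(1, 4))) = Mul(Rational(1, 2), Mul(Rational(1, 2), V)) = Mul(Rational(1, 4), V))
Function('E')(o) = Add(4, o) (Function('E')(o) = Add(o, Mul(4, Mul(Rational(1, 4), 4))) = Add(o, Mul(4, 1)) = Add(o, 4) = Add(4, o))
Function('A')(G) = Rational(147, 5) (Function('A')(G) = Mul(Rational(-1, 5), Add(Mul(Add(6, Mul(-1, -6)), -13), 9)) = Mul(Rational(-1, 5), Add(Mul(Add(6, 6), -13), 9)) = Mul(Rational(-1, 5), Add(Mul(12, -13), 9)) = Mul(Rational(-1, 5), Add(-156, 9)) = Mul(Rational(-1, 5), -147) = Rational(147, 5))
Add(-147887, Mul(-1, Function('A')(Pow(Add(Function('E')(-1), 7), 2)))) = Add(-147887, Mul(-1, Rational(147, 5))) = Add(-147887, Rational(-147, 5)) = Rational(-739582, 5)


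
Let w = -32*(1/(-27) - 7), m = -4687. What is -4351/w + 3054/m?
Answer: -29957001/1499840 ≈ -19.973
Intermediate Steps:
w = 6080/27 (w = -32*(-1/27 - 7) = -32*(-190/27) = 6080/27 ≈ 225.19)
-4351/w + 3054/m = -4351/6080/27 + 3054/(-4687) = -4351*27/6080 + 3054*(-1/4687) = -6183/320 - 3054/4687 = -29957001/1499840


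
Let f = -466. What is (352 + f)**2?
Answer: 12996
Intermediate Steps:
(352 + f)**2 = (352 - 466)**2 = (-114)**2 = 12996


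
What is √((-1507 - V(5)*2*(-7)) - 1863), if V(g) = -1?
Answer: 6*I*√94 ≈ 58.172*I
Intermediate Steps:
√((-1507 - V(5)*2*(-7)) - 1863) = √((-1507 - (-1*2)*(-7)) - 1863) = √((-1507 - (-2)*(-7)) - 1863) = √((-1507 - 1*14) - 1863) = √((-1507 - 14) - 1863) = √(-1521 - 1863) = √(-3384) = 6*I*√94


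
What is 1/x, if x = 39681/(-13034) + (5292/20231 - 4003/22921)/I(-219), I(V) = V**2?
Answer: -289879068833115174/882513770273588065 ≈ -0.32847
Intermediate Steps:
x = -882513770273588065/289879068833115174 (x = 39681/(-13034) + (5292/20231 - 4003/22921)/((-219)**2) = 39681*(-1/13034) + (5292*(1/20231) - 4003*1/22921)/47961 = -39681/13034 + (5292/20231 - 4003/22921)*(1/47961) = -39681/13034 + (40313239/463714751)*(1/47961) = -39681/13034 + 40313239/22240223172711 = -882513770273588065/289879068833115174 ≈ -3.0444)
1/x = 1/(-882513770273588065/289879068833115174) = -289879068833115174/882513770273588065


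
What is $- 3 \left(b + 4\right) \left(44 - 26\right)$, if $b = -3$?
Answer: $-54$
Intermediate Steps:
$- 3 \left(b + 4\right) \left(44 - 26\right) = - 3 \left(-3 + 4\right) \left(44 - 26\right) = \left(-3\right) 1 \cdot 18 = \left(-3\right) 18 = -54$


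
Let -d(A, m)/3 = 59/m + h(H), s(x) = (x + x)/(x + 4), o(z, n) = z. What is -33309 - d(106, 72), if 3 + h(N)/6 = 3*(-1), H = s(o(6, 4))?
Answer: -801949/24 ≈ -33415.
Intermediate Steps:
s(x) = 2*x/(4 + x) (s(x) = (2*x)/(4 + x) = 2*x/(4 + x))
H = 6/5 (H = 2*6/(4 + 6) = 2*6/10 = 2*6*(⅒) = 6/5 ≈ 1.2000)
h(N) = -36 (h(N) = -18 + 6*(3*(-1)) = -18 + 6*(-3) = -18 - 18 = -36)
d(A, m) = 108 - 177/m (d(A, m) = -3*(59/m - 36) = -3*(-36 + 59/m) = 108 - 177/m)
-33309 - d(106, 72) = -33309 - (108 - 177/72) = -33309 - (108 - 177*1/72) = -33309 - (108 - 59/24) = -33309 - 1*2533/24 = -33309 - 2533/24 = -801949/24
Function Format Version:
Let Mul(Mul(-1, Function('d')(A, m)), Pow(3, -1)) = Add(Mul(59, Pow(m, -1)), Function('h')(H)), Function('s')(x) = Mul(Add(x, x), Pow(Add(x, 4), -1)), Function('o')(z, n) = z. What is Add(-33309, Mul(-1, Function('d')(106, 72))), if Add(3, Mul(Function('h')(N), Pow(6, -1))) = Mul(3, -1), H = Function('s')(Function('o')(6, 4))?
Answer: Rational(-801949, 24) ≈ -33415.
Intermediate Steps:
Function('s')(x) = Mul(2, x, Pow(Add(4, x), -1)) (Function('s')(x) = Mul(Mul(2, x), Pow(Add(4, x), -1)) = Mul(2, x, Pow(Add(4, x), -1)))
H = Rational(6, 5) (H = Mul(2, 6, Pow(Add(4, 6), -1)) = Mul(2, 6, Pow(10, -1)) = Mul(2, 6, Rational(1, 10)) = Rational(6, 5) ≈ 1.2000)
Function('h')(N) = -36 (Function('h')(N) = Add(-18, Mul(6, Mul(3, -1))) = Add(-18, Mul(6, -3)) = Add(-18, -18) = -36)
Function('d')(A, m) = Add(108, Mul(-177, Pow(m, -1))) (Function('d')(A, m) = Mul(-3, Add(Mul(59, Pow(m, -1)), -36)) = Mul(-3, Add(-36, Mul(59, Pow(m, -1)))) = Add(108, Mul(-177, Pow(m, -1))))
Add(-33309, Mul(-1, Function('d')(106, 72))) = Add(-33309, Mul(-1, Add(108, Mul(-177, Pow(72, -1))))) = Add(-33309, Mul(-1, Add(108, Mul(-177, Rational(1, 72))))) = Add(-33309, Mul(-1, Add(108, Rational(-59, 24)))) = Add(-33309, Mul(-1, Rational(2533, 24))) = Add(-33309, Rational(-2533, 24)) = Rational(-801949, 24)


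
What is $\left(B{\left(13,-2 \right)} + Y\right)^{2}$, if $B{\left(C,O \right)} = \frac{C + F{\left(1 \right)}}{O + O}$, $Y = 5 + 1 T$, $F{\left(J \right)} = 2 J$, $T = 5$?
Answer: $\frac{625}{16} \approx 39.063$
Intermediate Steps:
$Y = 10$ ($Y = 5 + 1 \cdot 5 = 5 + 5 = 10$)
$B{\left(C,O \right)} = \frac{2 + C}{2 O}$ ($B{\left(C,O \right)} = \frac{C + 2 \cdot 1}{O + O} = \frac{C + 2}{2 O} = \left(2 + C\right) \frac{1}{2 O} = \frac{2 + C}{2 O}$)
$\left(B{\left(13,-2 \right)} + Y\right)^{2} = \left(\frac{2 + 13}{2 \left(-2\right)} + 10\right)^{2} = \left(\frac{1}{2} \left(- \frac{1}{2}\right) 15 + 10\right)^{2} = \left(- \frac{15}{4} + 10\right)^{2} = \left(\frac{25}{4}\right)^{2} = \frac{625}{16}$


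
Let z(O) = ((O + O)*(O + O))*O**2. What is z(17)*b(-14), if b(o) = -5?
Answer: -1670420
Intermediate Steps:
z(O) = 4*O**4 (z(O) = ((2*O)*(2*O))*O**2 = (4*O**2)*O**2 = 4*O**4)
z(17)*b(-14) = (4*17**4)*(-5) = (4*83521)*(-5) = 334084*(-5) = -1670420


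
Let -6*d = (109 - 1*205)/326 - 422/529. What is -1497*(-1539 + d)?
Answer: 198633422030/86227 ≈ 2.3036e+6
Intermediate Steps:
d = 47089/258681 (d = -((109 - 1*205)/326 - 422/529)/6 = -((109 - 205)*(1/326) - 422*1/529)/6 = -(-96*1/326 - 422/529)/6 = -(-48/163 - 422/529)/6 = -1/6*(-94178/86227) = 47089/258681 ≈ 0.18203)
-1497*(-1539 + d) = -1497*(-1539 + 47089/258681) = -1497*(-398062970/258681) = 198633422030/86227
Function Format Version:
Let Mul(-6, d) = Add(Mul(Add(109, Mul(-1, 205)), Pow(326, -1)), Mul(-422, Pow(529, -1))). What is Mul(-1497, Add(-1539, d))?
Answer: Rational(198633422030, 86227) ≈ 2.3036e+6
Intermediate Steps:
d = Rational(47089, 258681) (d = Mul(Rational(-1, 6), Add(Mul(Add(109, Mul(-1, 205)), Pow(326, -1)), Mul(-422, Pow(529, -1)))) = Mul(Rational(-1, 6), Add(Mul(Add(109, -205), Rational(1, 326)), Mul(-422, Rational(1, 529)))) = Mul(Rational(-1, 6), Add(Mul(-96, Rational(1, 326)), Rational(-422, 529))) = Mul(Rational(-1, 6), Add(Rational(-48, 163), Rational(-422, 529))) = Mul(Rational(-1, 6), Rational(-94178, 86227)) = Rational(47089, 258681) ≈ 0.18203)
Mul(-1497, Add(-1539, d)) = Mul(-1497, Add(-1539, Rational(47089, 258681))) = Mul(-1497, Rational(-398062970, 258681)) = Rational(198633422030, 86227)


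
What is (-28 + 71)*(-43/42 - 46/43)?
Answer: -3781/42 ≈ -90.024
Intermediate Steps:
(-28 + 71)*(-43/42 - 46/43) = 43*(-43*1/42 - 46*1/43) = 43*(-43/42 - 46/43) = 43*(-3781/1806) = -3781/42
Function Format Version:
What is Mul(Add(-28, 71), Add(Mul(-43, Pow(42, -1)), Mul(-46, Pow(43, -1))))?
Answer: Rational(-3781, 42) ≈ -90.024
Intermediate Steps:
Mul(Add(-28, 71), Add(Mul(-43, Pow(42, -1)), Mul(-46, Pow(43, -1)))) = Mul(43, Add(Mul(-43, Rational(1, 42)), Mul(-46, Rational(1, 43)))) = Mul(43, Add(Rational(-43, 42), Rational(-46, 43))) = Mul(43, Rational(-3781, 1806)) = Rational(-3781, 42)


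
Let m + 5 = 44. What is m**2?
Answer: 1521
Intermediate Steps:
m = 39 (m = -5 + 44 = 39)
m**2 = 39**2 = 1521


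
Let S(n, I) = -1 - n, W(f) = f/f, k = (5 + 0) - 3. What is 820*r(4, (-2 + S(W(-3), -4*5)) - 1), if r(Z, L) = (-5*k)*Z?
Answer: -32800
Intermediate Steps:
k = 2 (k = 5 - 3 = 2)
W(f) = 1
r(Z, L) = -10*Z (r(Z, L) = (-5*2)*Z = -10*Z)
820*r(4, (-2 + S(W(-3), -4*5)) - 1) = 820*(-10*4) = 820*(-40) = -32800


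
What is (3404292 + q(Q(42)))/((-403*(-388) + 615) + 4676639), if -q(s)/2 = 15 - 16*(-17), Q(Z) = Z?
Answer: 1701859/2416809 ≈ 0.70418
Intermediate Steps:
q(s) = -574 (q(s) = -2*(15 - 16*(-17)) = -2*(15 + 272) = -2*287 = -574)
(3404292 + q(Q(42)))/((-403*(-388) + 615) + 4676639) = (3404292 - 574)/((-403*(-388) + 615) + 4676639) = 3403718/((156364 + 615) + 4676639) = 3403718/(156979 + 4676639) = 3403718/4833618 = 3403718*(1/4833618) = 1701859/2416809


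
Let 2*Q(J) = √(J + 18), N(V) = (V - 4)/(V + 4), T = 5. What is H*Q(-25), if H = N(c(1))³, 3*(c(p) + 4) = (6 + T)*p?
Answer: -2197*I*√7/2662 ≈ -2.1836*I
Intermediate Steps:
c(p) = -4 + 11*p/3 (c(p) = -4 + ((6 + 5)*p)/3 = -4 + (11*p)/3 = -4 + 11*p/3)
N(V) = (-4 + V)/(4 + V)
Q(J) = √(18 + J)/2 (Q(J) = √(J + 18)/2 = √(18 + J)/2)
H = -2197/1331 (H = ((-4 + (-4 + (11/3)*1))/(4 + (-4 + (11/3)*1)))³ = ((-4 + (-4 + 11/3))/(4 + (-4 + 11/3)))³ = ((-4 - ⅓)/(4 - ⅓))³ = (-13/3/(11/3))³ = ((3/11)*(-13/3))³ = (-13/11)³ = -2197/1331 ≈ -1.6506)
H*Q(-25) = -2197*√(18 - 25)/2662 = -2197*√(-7)/2662 = -2197*I*√7/2662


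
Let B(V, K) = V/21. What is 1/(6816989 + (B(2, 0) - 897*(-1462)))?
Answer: 21/170696465 ≈ 1.2303e-7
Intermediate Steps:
B(V, K) = V/21 (B(V, K) = V*(1/21) = V/21)
1/(6816989 + (B(2, 0) - 897*(-1462))) = 1/(6816989 + ((1/21)*2 - 897*(-1462))) = 1/(6816989 + (2/21 + 1311414)) = 1/(6816989 + 27539696/21) = 1/(170696465/21) = 21/170696465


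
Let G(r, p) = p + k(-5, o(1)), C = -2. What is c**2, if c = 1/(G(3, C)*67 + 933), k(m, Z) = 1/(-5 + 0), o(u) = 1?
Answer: 25/15429184 ≈ 1.6203e-6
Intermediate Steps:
k(m, Z) = -1/5 (k(m, Z) = 1/(-5) = -1/5)
G(r, p) = -1/5 + p (G(r, p) = p - 1/5 = -1/5 + p)
c = 5/3928 (c = 1/((-1/5 - 2)*67 + 933) = 1/(-11/5*67 + 933) = 1/(-737/5 + 933) = 1/(3928/5) = 5/3928 ≈ 0.0012729)
c**2 = (5/3928)**2 = 25/15429184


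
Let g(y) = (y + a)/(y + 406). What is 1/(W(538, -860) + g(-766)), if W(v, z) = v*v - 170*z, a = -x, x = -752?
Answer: 180/78415927 ≈ 2.2955e-6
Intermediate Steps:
a = 752 (a = -1*(-752) = 752)
W(v, z) = v**2 - 170*z
g(y) = (752 + y)/(406 + y) (g(y) = (y + 752)/(y + 406) = (752 + y)/(406 + y))
1/(W(538, -860) + g(-766)) = 1/((538**2 - 170*(-860)) + (752 - 766)/(406 - 766)) = 1/((289444 + 146200) - 14/(-360)) = 1/(435644 - 1/360*(-14)) = 1/(435644 + 7/180) = 1/(78415927/180) = 180/78415927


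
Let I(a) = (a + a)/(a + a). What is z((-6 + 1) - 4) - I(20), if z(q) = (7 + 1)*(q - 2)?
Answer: -89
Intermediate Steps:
z(q) = -16 + 8*q (z(q) = 8*(-2 + q) = -16 + 8*q)
I(a) = 1 (I(a) = (2*a)/((2*a)) = (2*a)*(1/(2*a)) = 1)
z((-6 + 1) - 4) - I(20) = (-16 + 8*((-6 + 1) - 4)) - 1*1 = (-16 + 8*(-5 - 4)) - 1 = (-16 + 8*(-9)) - 1 = (-16 - 72) - 1 = -88 - 1 = -89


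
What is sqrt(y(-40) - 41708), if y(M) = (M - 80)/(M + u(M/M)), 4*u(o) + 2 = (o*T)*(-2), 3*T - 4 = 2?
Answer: 2*I*sqrt(71826623)/83 ≈ 204.22*I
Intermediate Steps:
T = 2 (T = 4/3 + (1/3)*2 = 4/3 + 2/3 = 2)
u(o) = -1/2 - o (u(o) = -1/2 + ((o*2)*(-2))/4 = -1/2 + ((2*o)*(-2))/4 = -1/2 + (-4*o)/4 = -1/2 - o)
y(M) = (-80 + M)/(-3/2 + M) (y(M) = (M - 80)/(M + (-1/2 - M/M)) = (-80 + M)/(M + (-1/2 - 1*1)) = (-80 + M)/(M + (-1/2 - 1)) = (-80 + M)/(M - 3/2) = (-80 + M)/(-3/2 + M))
sqrt(y(-40) - 41708) = sqrt(2*(-80 - 40)/(-3 + 2*(-40)) - 41708) = sqrt(2*(-120)/(-3 - 80) - 41708) = sqrt(2*(-120)/(-83) - 41708) = sqrt(2*(-1/83)*(-120) - 41708) = sqrt(240/83 - 41708) = sqrt(-3461524/83) = 2*I*sqrt(71826623)/83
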